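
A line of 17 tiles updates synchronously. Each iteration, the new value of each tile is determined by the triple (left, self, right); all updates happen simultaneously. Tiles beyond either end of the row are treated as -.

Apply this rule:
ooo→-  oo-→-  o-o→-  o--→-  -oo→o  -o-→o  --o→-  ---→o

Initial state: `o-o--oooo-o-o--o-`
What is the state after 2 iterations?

iteration 1: o-o--o----o-o--o-
iteration 2: o-o--o-oo-o-o--o-

o-o--o-oo-o-o--o-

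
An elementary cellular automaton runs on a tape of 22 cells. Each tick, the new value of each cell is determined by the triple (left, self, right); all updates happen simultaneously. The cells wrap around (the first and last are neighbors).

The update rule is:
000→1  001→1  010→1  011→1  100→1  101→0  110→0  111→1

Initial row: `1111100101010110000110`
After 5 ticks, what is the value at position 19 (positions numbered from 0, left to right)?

tick 1: 1111011101010101111100
tick 2: 1110011001010101111011
tick 3: 1101110111010101110011
tick 4: 1001100110010101101111
tick 5: 0111011101110101001111
position 19 holds 1

1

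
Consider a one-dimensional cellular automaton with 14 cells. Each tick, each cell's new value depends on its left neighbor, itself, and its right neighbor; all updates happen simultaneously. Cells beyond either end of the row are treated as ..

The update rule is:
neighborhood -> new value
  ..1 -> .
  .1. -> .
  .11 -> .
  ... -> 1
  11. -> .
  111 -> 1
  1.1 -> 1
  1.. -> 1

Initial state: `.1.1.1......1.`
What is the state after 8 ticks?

1..1..1..1.1..

..1.1.11111..1
1..1.1.111.1..
.1..1.1.1.1.11
..1..1.1.1.1..
1..1..1.1.1.11
.1..1..1.1.1..
..1..1..1.1.11
1..1..1..1.1..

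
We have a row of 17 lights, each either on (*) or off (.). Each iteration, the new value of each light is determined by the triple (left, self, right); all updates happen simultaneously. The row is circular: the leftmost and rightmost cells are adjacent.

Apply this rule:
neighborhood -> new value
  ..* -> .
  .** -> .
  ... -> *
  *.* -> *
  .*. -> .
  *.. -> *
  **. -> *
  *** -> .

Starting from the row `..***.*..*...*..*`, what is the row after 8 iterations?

*...**.*..**..*..
.**..**.*..**..*.
..**..**.*..**..*
*..**..**.*..**..
.*..**..**.*..**.
..*..**..**.*..**
*..*..**..**.*..*
**..*..**..**.*..

**..*..**..**.*..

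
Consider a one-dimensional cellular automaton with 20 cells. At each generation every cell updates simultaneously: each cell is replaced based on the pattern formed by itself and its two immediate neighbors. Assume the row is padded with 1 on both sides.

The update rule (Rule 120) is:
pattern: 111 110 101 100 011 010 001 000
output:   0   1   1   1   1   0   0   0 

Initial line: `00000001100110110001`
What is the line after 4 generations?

11110000111111001000

10000001110111111001
11000001011100001101
01100000110110001111
11110000111111001000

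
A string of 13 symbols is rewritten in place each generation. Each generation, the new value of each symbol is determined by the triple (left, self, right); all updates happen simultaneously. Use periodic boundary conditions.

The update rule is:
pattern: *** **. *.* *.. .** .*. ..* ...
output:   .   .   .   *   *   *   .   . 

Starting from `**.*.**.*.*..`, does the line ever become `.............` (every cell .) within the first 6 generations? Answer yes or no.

no

generation 1: *..*.*..*.**.
generation 2: **.*.**.*.*..  (repeats generation 0; period 2)
generation 6: **.*.**.*.*..
generation 6 is **.*.**.*.*.., still not uniform .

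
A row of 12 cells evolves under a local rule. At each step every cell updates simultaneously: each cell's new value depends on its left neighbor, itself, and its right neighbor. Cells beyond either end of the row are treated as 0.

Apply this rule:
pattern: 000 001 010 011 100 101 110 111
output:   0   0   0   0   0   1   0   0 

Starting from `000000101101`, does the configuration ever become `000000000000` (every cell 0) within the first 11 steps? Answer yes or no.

yes

step 1: 000000010010
step 2: 000000000000
all cells are 0 at step 2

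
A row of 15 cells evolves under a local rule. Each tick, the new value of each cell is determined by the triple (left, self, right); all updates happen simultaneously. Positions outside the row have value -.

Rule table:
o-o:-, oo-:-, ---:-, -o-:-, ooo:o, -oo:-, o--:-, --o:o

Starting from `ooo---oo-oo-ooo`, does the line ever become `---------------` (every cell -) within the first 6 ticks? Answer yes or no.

no

tick 1: -o---o-------o-
tick 2: o---o-------o--
tick 3: ---o-------o---
tick 4: --o-------o----
tick 5: -o-------o-----
tick 6: o-------o------
tick 6 is o-------o------, still not uniform -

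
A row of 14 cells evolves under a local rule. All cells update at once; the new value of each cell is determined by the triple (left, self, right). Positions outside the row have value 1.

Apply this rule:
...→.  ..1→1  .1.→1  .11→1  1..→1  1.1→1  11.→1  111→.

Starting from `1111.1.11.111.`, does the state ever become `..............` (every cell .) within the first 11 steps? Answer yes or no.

no

step 1: ...11111111.11
step 2: 1.11......111.
step 3: 11111....11.11
step 4: ....11..11111.
step 5: 1..111111...11
step 6: 1111....11.11.
step 7: ...11..1111111
step 8: 1.111111......
step 9: 111....11....1
step 10: ..11..1111..11
step 11: 1111111..1111.
step 11 is 1111111..1111., still not uniform .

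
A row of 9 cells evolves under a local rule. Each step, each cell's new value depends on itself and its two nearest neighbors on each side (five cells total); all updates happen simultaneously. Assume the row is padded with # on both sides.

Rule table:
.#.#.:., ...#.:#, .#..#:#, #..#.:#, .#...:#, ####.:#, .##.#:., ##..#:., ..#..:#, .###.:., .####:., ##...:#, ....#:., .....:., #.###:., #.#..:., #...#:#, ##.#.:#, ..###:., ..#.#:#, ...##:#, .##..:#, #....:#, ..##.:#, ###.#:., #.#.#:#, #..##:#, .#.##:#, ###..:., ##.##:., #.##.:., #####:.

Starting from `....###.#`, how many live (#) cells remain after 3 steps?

##.#.....
#.#.##..#
.###.#.#.
count of #: 5

5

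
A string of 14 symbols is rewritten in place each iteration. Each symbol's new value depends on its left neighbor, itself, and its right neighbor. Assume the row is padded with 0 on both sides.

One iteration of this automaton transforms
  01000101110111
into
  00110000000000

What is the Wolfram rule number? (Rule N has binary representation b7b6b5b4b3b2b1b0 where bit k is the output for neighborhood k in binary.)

17

position 8: 111 → 0  (bit 7 = 0)
position 9: 110 → 0  (bit 6 = 0)
position 6: 101 → 0  (bit 5 = 0)
position 2: 100 → 1  (bit 4 = 1)
position 7: 011 → 0  (bit 3 = 0)
position 1: 010 → 0  (bit 2 = 0)
position 0: 001 → 0  (bit 1 = 0)
position 3: 000 → 1  (bit 0 = 1)
bits b7..b0 = 00010001 = 17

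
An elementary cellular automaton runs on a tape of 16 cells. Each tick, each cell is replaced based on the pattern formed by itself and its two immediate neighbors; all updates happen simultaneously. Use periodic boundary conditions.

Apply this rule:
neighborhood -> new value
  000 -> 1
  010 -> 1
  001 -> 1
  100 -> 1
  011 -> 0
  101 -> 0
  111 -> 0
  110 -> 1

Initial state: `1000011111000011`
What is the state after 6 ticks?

0011111000011100

1111100001111100
0000111110000111
1111000011111001
0001111100001110
1110000111110011
0011111000011100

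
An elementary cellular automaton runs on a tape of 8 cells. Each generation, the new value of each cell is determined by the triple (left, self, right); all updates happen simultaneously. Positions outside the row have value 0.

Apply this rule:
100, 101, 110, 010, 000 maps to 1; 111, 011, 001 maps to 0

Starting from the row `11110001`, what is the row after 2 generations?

11000111

00011101
11000111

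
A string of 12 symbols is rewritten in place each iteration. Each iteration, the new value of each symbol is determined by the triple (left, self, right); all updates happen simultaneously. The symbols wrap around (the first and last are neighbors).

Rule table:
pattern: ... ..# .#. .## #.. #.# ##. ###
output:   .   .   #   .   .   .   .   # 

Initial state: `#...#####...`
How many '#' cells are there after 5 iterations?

2

#....###....
#.....#.....
#.....#.....  (fixed point — unchanged through iteration 5)
count of #: 2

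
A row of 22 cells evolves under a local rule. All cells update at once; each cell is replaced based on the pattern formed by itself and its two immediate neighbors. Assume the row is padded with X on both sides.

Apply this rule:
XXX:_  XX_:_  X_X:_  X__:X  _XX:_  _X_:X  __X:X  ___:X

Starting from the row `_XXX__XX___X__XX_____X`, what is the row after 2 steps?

____XX__XXXXXX__XXXXX_
XXXX__XX______XX______

XXXX__XX______XX______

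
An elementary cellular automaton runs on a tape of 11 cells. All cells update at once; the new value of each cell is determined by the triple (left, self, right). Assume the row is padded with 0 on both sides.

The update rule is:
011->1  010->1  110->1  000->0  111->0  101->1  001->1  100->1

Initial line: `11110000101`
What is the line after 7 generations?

10011001111
11111111001
10000001111
11000011001
11100111111
10111100001
11100110011

11100110011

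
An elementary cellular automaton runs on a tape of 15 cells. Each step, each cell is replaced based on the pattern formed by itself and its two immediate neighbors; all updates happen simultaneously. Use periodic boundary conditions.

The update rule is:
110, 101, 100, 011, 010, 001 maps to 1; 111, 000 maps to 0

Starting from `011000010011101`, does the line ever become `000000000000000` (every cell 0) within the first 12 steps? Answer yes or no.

yes

111100111110111
000111100011100
001100110110110
011111111111111
110000000000001
011000000000011
111100000000111
000110000001100
001111000011110
011001100110011
111111111111111
000000000000000
all cells are 0 at step 12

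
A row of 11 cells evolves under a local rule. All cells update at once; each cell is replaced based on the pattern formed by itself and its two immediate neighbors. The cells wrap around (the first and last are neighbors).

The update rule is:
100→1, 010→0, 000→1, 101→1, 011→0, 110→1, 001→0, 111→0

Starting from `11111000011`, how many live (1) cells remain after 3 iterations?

00001111000
11100001111
00111100000
count of 1: 4

4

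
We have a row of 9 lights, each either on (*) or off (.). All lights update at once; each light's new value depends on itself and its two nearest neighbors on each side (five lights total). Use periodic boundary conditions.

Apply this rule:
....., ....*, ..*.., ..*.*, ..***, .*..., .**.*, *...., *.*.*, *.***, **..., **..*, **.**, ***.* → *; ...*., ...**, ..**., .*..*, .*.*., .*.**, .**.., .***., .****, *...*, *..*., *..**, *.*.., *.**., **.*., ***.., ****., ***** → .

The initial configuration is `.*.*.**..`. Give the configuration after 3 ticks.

.*..*..*.

.*.*...*.
.*..*..*.
.*..*..*.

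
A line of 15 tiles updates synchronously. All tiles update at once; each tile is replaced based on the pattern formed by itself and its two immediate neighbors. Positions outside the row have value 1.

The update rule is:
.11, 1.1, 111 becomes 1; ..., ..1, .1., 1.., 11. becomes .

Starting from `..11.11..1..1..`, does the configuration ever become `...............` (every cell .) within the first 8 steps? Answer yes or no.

yes

step 1: ..1.11.........
step 2: ...11..........
step 3: ...1...........
step 4: ...............
all cells are . at step 4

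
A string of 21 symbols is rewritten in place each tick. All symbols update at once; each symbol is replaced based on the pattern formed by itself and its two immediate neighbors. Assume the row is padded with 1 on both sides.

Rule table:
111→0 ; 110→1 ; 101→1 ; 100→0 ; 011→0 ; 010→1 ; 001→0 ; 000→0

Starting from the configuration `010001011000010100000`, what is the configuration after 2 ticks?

tick 1: 110001101000011100000
tick 2: 010000111000000100000

010000111000000100000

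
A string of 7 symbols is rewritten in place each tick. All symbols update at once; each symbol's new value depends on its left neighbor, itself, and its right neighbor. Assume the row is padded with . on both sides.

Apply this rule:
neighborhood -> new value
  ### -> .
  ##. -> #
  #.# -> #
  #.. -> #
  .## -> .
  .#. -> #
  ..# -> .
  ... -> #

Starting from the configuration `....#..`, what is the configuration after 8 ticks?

###...#

###.###
..##..#
#..##.#
##..###
.##...#
..###.#
#...###
###...#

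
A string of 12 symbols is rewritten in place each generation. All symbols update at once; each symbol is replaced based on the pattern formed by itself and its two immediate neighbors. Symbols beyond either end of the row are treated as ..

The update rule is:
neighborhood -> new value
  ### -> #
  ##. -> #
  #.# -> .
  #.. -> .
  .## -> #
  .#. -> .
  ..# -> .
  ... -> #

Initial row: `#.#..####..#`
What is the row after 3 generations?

####.####.##

.....####...
####.####.##
####.####.##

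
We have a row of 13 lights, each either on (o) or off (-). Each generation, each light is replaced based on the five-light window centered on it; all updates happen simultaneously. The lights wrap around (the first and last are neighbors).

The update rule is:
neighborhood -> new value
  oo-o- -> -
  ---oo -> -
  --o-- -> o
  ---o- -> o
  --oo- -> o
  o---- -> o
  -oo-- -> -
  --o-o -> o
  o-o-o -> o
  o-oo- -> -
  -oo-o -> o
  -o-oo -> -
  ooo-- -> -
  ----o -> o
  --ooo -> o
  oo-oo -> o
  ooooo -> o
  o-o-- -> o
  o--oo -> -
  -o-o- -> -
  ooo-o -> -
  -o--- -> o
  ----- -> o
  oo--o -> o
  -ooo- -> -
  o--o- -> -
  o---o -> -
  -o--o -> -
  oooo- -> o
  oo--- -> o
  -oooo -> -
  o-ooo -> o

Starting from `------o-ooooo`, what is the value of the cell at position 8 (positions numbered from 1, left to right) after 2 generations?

-

generation 1: ooooooo-o-oo-
generation 2: o-oooo--o--oo
position 8 holds -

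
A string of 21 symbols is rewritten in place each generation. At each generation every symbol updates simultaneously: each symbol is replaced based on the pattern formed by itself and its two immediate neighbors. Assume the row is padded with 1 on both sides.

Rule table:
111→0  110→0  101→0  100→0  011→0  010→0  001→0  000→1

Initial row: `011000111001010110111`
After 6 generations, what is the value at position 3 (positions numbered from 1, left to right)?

000010000000000000000
011000111111111111110
000010000000000000000  (repeats generation 1; period 2)
generation 6: 011000111111111111110
position 3 holds 1

1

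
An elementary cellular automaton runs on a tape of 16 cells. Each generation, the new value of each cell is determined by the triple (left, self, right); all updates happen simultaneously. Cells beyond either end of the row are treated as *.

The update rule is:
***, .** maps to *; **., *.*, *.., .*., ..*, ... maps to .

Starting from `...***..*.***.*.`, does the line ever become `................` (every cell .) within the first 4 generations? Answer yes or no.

yes

generation 1: ...**.....**....
generation 2: ...*......*.....
generation 3: ................
all cells are . at generation 3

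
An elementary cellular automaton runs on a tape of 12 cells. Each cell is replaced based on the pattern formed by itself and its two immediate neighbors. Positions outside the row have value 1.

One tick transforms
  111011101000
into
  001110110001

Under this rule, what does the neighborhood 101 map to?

1

At position 3 the neighborhood is 101; the next row has 1 there.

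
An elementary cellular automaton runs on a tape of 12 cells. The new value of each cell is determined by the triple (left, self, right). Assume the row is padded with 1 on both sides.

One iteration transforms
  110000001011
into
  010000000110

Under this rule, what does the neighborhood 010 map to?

At position 8 the neighborhood is 010; the next row has 0 there.

0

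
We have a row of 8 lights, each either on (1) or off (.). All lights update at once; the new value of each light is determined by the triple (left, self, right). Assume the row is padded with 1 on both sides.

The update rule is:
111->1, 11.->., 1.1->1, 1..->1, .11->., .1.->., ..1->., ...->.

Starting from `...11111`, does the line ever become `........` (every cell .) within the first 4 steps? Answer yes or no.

1...1111
.1...111
1.1...11
.1.1...1
step 4 is .1.1...1, still not uniform .

no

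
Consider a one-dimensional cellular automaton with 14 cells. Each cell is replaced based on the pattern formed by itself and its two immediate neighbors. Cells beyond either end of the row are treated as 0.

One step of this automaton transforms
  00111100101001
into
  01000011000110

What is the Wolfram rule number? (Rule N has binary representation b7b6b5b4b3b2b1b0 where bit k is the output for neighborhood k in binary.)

position 3: 111 → 0  (bit 7 = 0)
position 5: 110 → 0  (bit 6 = 0)
position 9: 101 → 0  (bit 5 = 0)
position 6: 100 → 1  (bit 4 = 1)
position 2: 011 → 0  (bit 3 = 0)
position 8: 010 → 0  (bit 2 = 0)
position 1: 001 → 1  (bit 1 = 1)
position 0: 000 → 0  (bit 0 = 0)
bits b7..b0 = 00010010 = 18

18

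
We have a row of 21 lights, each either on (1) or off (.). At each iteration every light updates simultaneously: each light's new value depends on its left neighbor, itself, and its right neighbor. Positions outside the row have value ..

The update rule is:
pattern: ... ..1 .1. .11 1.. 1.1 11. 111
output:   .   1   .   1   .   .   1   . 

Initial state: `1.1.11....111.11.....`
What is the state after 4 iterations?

.111...11...11.1.....

....11...11.1.11.....
...111..111...11.....
..11.1.11.1..111.....
.111...11...11.1.....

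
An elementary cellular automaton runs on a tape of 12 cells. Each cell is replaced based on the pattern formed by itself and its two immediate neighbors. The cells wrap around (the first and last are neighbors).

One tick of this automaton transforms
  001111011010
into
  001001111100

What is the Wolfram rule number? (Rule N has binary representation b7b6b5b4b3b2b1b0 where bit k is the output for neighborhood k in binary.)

104

position 3: 111 → 0  (bit 7 = 0)
position 5: 110 → 1  (bit 6 = 1)
position 6: 101 → 1  (bit 5 = 1)
position 11: 100 → 0  (bit 4 = 0)
position 2: 011 → 1  (bit 3 = 1)
position 10: 010 → 0  (bit 2 = 0)
position 1: 001 → 0  (bit 1 = 0)
position 0: 000 → 0  (bit 0 = 0)
bits b7..b0 = 01101000 = 104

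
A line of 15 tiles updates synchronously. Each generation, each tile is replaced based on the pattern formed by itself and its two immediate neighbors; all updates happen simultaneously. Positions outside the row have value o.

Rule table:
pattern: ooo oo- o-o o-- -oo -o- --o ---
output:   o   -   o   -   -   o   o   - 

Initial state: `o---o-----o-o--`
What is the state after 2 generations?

--o-----o-oo-o-

generation 1: ---oo----oooo-o
generation 2: --o-----o-oo-o-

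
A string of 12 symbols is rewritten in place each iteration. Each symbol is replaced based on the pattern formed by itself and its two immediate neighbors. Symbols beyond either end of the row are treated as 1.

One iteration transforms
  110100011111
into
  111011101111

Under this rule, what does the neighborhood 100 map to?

1

At position 4 the neighborhood is 100; the next row has 1 there.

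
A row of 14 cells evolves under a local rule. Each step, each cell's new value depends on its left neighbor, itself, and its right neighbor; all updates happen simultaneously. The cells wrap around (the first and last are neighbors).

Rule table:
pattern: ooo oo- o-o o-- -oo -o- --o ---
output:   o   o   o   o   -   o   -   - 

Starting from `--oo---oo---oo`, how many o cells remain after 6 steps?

step 1: o--oo---oo---o
step 2: oo--oo---oo---
step 3: -oo--oo---oo--
step 4: --oo--oo---oo-
step 5: ---oo--oo---oo
step 6: o---oo--oo---o
count of o: 6

6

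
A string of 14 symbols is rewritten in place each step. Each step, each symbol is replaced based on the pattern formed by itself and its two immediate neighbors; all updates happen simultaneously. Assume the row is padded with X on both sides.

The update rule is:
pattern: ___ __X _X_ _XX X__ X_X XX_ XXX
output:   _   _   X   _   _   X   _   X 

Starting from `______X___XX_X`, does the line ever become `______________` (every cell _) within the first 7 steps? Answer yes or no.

no

______X_____X_
______X_____XX
______X______X
______X_______
______X_______  (fixed point — unchanged through step 7)
step 7 is ______X_______, still not uniform _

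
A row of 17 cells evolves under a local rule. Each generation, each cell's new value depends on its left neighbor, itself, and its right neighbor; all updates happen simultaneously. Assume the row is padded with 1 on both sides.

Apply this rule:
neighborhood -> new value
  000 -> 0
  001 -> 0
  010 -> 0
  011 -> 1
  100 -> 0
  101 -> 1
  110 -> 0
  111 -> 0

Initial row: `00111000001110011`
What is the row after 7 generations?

generation 1: 00100000001000010
generation 2: 00000000000000001
generation 3: 00000000000000001  (fixed point — unchanged through generation 7)

00000000000000001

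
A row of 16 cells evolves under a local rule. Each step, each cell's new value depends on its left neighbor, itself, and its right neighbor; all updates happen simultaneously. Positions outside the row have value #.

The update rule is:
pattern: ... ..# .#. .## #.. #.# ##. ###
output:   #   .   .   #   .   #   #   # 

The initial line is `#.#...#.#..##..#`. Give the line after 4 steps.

step 1: ##..#..#...##..#
step 2: ##.......#.##..#
step 3: ##.#####..###..#
step 4: ########..###..#

########..###..#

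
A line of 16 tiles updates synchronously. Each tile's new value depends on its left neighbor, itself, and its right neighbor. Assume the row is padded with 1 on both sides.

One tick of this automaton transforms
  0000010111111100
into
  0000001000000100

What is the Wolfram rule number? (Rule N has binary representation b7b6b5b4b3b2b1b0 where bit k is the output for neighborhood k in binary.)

96

position 8: 111 → 0  (bit 7 = 0)
position 13: 110 → 1  (bit 6 = 1)
position 6: 101 → 1  (bit 5 = 1)
position 0: 100 → 0  (bit 4 = 0)
position 7: 011 → 0  (bit 3 = 0)
position 5: 010 → 0  (bit 2 = 0)
position 4: 001 → 0  (bit 1 = 0)
position 1: 000 → 0  (bit 0 = 0)
bits b7..b0 = 01100000 = 96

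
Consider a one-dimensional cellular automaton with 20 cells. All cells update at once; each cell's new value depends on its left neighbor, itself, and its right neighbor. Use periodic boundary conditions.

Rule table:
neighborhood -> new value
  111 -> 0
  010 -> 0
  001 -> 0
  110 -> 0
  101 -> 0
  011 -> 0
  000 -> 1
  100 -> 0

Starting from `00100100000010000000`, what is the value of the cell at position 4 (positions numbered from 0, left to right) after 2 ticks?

1

10000001111000111111
00111100000010000000
position 4 holds 1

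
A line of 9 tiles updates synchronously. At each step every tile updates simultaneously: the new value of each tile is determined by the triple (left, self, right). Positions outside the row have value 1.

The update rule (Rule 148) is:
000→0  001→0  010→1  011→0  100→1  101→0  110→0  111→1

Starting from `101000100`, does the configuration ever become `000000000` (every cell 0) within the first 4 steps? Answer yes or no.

step 1: 001100110
step 2: 100010000
step 3: 010011000
step 4: 011000100
step 4 is 011000100, still not uniform 0

no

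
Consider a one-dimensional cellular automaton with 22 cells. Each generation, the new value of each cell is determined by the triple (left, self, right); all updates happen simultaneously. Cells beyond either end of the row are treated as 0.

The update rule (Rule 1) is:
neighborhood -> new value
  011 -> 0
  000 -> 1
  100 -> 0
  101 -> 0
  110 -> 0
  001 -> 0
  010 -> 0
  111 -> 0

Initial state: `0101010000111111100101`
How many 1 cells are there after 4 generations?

18

generation 1: 0000000110000000000000
generation 2: 1111110000111111111111
generation 3: 0000000110000000000000  (repeats generation 1; period 2)
generation 4: 1111110000111111111111
count of 1: 18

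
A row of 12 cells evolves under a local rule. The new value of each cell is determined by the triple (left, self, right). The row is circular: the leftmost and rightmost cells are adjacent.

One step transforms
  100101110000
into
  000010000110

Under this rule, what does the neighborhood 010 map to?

At position 0 the neighborhood is 010; the next row has 0 there.

0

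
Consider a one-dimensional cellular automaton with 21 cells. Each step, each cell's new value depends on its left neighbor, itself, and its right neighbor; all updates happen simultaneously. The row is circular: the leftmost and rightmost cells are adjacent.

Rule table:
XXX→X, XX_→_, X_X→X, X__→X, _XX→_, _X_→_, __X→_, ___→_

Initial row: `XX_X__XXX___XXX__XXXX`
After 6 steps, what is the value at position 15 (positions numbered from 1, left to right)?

X

X_X_X__X_X___X_X__XXX
_X_X_X__X_X___X_X__XX
X_X_X_X__X_X___X_X___
_X_X_X_X__X_X___X_X__
__X_X_X_X__X_X___X_X_
___X_X_X_X__X_X___X_X
position 15 holds X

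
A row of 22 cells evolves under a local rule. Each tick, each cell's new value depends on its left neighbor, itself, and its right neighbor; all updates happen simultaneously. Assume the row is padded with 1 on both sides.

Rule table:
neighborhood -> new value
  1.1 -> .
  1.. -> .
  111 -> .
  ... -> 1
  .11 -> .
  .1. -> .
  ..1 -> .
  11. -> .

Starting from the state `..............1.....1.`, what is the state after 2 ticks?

..............1.....1.

.111111111111...111...
..............1.....1.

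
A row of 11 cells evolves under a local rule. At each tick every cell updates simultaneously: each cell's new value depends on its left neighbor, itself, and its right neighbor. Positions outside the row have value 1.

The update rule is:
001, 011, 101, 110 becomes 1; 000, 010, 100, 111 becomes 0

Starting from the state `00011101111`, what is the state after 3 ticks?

tick 1: 00110111000
tick 2: 01111101001
tick 3: 11000110011

11000110011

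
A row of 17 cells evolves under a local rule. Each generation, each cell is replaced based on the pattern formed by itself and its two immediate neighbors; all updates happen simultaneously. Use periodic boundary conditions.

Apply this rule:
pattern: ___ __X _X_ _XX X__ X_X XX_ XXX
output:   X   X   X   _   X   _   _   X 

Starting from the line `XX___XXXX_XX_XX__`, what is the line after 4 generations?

__XXX_XX_______XX
XX_X____XXXXXXX__
___XXXXX_XXXXX_XX
XXX_XXX___XXX____

XXX_XXX___XXX____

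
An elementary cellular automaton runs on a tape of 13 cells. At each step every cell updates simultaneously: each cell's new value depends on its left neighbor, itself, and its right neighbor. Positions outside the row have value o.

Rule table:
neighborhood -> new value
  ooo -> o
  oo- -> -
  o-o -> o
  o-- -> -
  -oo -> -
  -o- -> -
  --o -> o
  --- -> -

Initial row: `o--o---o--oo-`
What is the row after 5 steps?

--o---o--o--o
-o---o--o--o-
o---o--o--o-o
---o--o--o-o-
--o--o--o-o-o

--o--o--o-o-o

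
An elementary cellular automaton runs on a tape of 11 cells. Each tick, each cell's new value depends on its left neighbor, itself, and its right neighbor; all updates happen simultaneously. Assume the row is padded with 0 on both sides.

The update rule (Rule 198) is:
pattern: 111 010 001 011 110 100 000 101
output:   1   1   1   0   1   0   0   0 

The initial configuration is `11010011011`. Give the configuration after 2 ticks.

11010101011

01010101001
11010101011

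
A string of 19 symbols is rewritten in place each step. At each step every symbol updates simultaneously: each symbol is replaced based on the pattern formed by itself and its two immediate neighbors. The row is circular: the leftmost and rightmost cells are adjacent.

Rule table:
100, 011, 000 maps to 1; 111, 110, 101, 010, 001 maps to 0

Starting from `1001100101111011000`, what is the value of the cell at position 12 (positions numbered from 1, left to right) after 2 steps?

1

0101010001000010110
0000001100111000101
position 12 holds 1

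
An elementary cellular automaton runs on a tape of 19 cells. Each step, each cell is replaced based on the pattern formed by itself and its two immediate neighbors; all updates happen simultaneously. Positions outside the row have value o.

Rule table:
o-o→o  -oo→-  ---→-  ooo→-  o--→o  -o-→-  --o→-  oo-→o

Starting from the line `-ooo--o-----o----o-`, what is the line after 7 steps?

o-oo-oo--oo--o-----

step 1: o--oo--o-----o----o
step 2: oo--oo--o-----o----
step 3: -oo--oo--o-----o---
step 4: o-oo--oo--o-----o--
step 5: oo-oo--oo--o-----o-
step 6: -oo-oo--oo--o-----o
step 7: o-oo-oo--oo--o-----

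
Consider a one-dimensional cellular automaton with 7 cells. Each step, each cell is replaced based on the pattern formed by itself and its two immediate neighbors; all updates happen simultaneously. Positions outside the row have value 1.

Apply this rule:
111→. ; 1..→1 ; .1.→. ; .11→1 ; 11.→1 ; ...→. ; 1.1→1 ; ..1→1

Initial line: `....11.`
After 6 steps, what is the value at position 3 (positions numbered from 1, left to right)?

1..1111
1111...
...11.1
1.11111
111....
..11..1
position 3 holds 1

1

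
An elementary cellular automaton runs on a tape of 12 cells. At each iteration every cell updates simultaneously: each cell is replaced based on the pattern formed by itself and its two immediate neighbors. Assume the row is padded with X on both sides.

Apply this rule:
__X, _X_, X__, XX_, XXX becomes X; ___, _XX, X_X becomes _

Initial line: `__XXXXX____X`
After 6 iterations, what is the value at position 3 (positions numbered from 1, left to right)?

X

iteration 1: XX_XXXXX__X_
iteration 2: XX__XXXXXXX_
iteration 3: XXXX_XXXXXX_
iteration 4: XXXX__XXXXX_
iteration 5: XXXXXX_XXXX_
iteration 6: XXXXXX__XXX_
position 3 holds X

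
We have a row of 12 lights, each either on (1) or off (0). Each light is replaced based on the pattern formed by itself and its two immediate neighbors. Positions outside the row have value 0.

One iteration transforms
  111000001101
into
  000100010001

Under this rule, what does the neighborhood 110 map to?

At position 2 the neighborhood is 110; the next row has 0 there.

0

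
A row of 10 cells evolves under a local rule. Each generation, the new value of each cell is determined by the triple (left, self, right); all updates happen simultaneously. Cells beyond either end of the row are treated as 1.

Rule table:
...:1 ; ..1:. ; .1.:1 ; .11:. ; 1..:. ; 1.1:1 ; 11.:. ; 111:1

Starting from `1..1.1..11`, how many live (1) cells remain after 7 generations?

generation 1: ...111...1
generation 2: .1..1..1..
generation 3: 11..1..1..
generation 4: 1...1..1..
generation 5: ..1.1..1..
generation 6: ..111..1..
generation 7: ...1...1..
count of 1: 2

2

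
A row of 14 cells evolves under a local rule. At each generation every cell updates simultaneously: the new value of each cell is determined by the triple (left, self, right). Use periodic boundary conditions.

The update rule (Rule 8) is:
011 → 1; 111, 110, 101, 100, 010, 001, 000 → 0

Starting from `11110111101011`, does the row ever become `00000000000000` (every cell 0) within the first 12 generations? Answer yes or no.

yes

00000100000010
00000000000000
all cells are 0 at generation 2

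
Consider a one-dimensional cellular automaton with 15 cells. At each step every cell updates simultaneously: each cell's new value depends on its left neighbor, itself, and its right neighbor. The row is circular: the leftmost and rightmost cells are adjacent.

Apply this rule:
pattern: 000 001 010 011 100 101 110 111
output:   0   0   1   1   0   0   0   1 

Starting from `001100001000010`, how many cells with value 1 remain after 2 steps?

001000001000010
001000001000010
count of 1: 3

3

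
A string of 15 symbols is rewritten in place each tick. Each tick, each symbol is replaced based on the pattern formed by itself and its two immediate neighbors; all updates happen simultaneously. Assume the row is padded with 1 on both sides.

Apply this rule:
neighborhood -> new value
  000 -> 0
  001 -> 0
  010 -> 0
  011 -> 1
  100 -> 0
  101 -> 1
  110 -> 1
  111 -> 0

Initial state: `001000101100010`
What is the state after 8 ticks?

tick 1: 000000011100001
tick 2: 000000010100001
tick 3: 000000001000001
tick 4: 000000000000001
tick 5: 000000000000001  (fixed point — unchanged through tick 8)

000000000000001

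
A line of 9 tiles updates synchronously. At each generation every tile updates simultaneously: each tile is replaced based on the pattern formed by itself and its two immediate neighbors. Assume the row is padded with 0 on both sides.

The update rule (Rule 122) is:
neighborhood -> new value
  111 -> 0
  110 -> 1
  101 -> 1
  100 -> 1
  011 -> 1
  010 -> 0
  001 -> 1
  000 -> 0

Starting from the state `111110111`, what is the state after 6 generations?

100110101

100011101
010110110
101111111
011000001
111100010
100110101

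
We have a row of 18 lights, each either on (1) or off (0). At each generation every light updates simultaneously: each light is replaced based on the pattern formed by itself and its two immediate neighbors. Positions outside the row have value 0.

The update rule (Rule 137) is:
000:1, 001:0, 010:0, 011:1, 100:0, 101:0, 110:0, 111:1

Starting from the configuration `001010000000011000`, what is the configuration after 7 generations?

100000111111010011
001110111110000010
101100111100111000
001000111000110011
100010110010100010
001000100000001000
100010001111100011

100010001111100011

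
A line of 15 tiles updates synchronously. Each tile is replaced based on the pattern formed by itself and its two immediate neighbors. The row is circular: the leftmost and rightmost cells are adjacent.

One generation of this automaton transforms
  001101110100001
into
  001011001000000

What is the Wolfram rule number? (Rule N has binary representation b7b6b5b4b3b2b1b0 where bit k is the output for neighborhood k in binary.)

40

position 6: 111 → 0  (bit 7 = 0)
position 3: 110 → 0  (bit 6 = 0)
position 4: 101 → 1  (bit 5 = 1)
position 0: 100 → 0  (bit 4 = 0)
position 2: 011 → 1  (bit 3 = 1)
position 9: 010 → 0  (bit 2 = 0)
position 1: 001 → 0  (bit 1 = 0)
position 11: 000 → 0  (bit 0 = 0)
bits b7..b0 = 00101000 = 40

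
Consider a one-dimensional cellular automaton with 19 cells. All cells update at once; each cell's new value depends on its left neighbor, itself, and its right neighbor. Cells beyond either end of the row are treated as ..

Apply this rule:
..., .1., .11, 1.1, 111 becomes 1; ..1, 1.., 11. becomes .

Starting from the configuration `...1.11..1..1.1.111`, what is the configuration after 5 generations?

generation 1: 11.111...1..111111.
generation 2: 1.111..1.1..11111..
generation 3: 1111...111..1111..1
generation 4: 111..1.11...111...1
generation 5: 11...111..1.11..1.1

11...111..1.11..1.1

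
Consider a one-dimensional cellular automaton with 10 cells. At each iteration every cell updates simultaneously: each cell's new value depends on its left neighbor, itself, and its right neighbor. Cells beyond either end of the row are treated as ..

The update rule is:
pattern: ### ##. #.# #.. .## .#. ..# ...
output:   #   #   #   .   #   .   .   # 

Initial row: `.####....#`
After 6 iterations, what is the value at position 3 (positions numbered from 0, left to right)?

.####.##..
.#######.#
.########.
.########.  (fixed point — unchanged through iteration 6)
position 3 holds #

#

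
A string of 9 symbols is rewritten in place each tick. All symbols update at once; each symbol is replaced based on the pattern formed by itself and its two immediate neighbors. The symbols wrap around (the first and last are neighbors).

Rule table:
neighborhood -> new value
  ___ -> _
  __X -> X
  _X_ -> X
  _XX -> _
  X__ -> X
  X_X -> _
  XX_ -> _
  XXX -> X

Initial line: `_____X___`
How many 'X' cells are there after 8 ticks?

3

____XXX__
___X_X_X_
__XX_X_XX
XX___X___
__X_XXX_X
XXX__X__X
XX_XXXXX_
____XXX__
count of X: 3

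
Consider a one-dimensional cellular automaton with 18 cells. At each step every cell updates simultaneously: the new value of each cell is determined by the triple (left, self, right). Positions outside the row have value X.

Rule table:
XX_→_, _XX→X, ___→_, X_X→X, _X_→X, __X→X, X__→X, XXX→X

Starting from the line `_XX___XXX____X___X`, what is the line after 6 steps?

XXX_XXXXXX_XXXXXXX

XX_X_XXX_X__XXX_XX
X_XXXXX_XXXXXX_XXX
_XXXXX_XXXXXX_XXXX
XXXXX_XXXXXX_XXXXX
XXXX_XXXXXX_XXXXXX
XXX_XXXXXX_XXXXXXX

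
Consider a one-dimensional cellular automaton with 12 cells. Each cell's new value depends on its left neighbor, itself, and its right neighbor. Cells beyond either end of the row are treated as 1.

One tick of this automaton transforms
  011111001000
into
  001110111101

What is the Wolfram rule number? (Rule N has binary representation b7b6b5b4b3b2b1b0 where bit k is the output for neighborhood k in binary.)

position 2: 111 → 1  (bit 7 = 1)
position 5: 110 → 0  (bit 6 = 0)
position 0: 101 → 0  (bit 5 = 0)
position 6: 100 → 1  (bit 4 = 1)
position 1: 011 → 0  (bit 3 = 0)
position 8: 010 → 1  (bit 2 = 1)
position 7: 001 → 1  (bit 1 = 1)
position 10: 000 → 0  (bit 0 = 0)
bits b7..b0 = 10010110 = 150

150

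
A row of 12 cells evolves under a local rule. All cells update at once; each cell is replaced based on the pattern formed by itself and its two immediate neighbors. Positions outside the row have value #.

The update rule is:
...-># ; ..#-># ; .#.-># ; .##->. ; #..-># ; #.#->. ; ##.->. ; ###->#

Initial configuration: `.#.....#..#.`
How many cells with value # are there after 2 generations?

8

.##########.
..########..
count of #: 8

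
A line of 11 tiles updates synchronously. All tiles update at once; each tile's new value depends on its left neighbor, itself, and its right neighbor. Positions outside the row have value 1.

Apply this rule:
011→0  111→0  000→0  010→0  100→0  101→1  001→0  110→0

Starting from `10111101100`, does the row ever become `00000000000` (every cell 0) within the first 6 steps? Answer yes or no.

yes

step 1: 01000010000
step 2: 10000000000
step 3: 00000000000
all cells are 0 at step 3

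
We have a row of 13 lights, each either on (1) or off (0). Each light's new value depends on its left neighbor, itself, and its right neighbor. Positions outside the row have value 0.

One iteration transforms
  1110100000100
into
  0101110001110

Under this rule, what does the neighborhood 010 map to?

At position 4 the neighborhood is 010; the next row has 1 there.

1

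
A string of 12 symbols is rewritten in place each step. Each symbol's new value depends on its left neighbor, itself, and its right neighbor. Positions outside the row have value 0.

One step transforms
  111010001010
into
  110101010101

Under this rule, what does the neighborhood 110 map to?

At position 2 the neighborhood is 110; the next row has 0 there.

0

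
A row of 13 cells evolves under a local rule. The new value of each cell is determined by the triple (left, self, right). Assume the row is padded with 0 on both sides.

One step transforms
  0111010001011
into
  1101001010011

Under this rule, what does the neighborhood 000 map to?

0

At position 7 the neighborhood is 000; the next row has 0 there.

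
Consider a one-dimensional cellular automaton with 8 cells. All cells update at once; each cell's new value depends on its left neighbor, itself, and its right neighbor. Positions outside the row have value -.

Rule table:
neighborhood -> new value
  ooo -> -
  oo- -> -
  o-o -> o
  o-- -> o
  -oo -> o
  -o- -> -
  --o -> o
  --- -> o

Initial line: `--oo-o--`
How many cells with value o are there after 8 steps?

4

ooo-o-oo
o--o-oo-
-oo-oo-o
oo-oo-o-
o-oo-o-o
-oo-o-o-
oo-o-o-o
o-o-o-o-
count of o: 4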